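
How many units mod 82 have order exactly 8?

4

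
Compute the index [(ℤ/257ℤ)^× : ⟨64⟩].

32

ord(64) | φ(257) = 257 − 1 = 256 = 2^8.
Divisors of 256: 1, 2, 4, 8, 16, 32, 64, 128, 256.
Compute 64^d (mod 257) for the divisors d until we hit 1:
64^1 ≡ 64 (mod 257)
64^2 ≡ 241 (mod 257)
64^4 ≡ 256 (mod 257)
64^8 ≡ 1 (mod 257) ✓
So ord_257(64) = 8, hence |⟨64⟩| = 8.
Index = |(Z/257Z)^×| / |⟨64⟩| = 256 / 8 = 32.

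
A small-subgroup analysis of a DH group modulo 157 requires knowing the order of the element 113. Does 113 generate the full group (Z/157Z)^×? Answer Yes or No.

No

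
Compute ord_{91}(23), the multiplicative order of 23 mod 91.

By Lagrange's theorem, ord_91(23) divides φ(91) = φ(7·13) = (7−1)·(13−1) = 6·12 = 72 = 2^3 · 3^2.
Divisors of 72: 1, 2, 3, 4, 6, 8, 9, 12, 18, 24, 36, 72.
Evaluate successive powers at the divisors of 72:
23^1 ≡ 23
23^2 ≡ 74
23^3 ≡ 64
23^4 ≡ 16
23^6 ≡ 1
Therefore the multiplicative order of 23 modulo 91 is 6.

6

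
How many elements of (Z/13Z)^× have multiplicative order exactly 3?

φ(13) = 13 − 1 = 12 = 2^2 · 3.
Since (Z/13Z)^× is cyclic of order 12, the number of elements of order d is φ(d) when d | 12 and 0 otherwise.
3 | 12, and φ(3) = 3 − 1 = 2.

2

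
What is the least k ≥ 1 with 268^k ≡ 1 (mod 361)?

342

ord(268) | φ(361) = φ(19^2) = 19·(19−1) = 342 = 2 · 3^2 · 19.
Divisors of 342: 1, 2, 3, 6, 9, 18, 19, 38, 57, 114, 171, 342.
Check 268^d mod 361 for each divisor in increasing order:
268^1 ≡ 268 (mod 361)
268^2 ≡ 346 (mod 361)
268^3 ≡ 312 (mod 361)
268^6 ≡ 235 (mod 361)
268^9 ≡ 37 (mod 361)
268^18 ≡ 286 (mod 361)
268^19 ≡ 116 (mod 361)
268^38 ≡ 99 (mod 361)
268^57 ≡ 293 (mod 361)
268^114 ≡ 292 (mod 361)
268^171 ≡ 360 (mod 361)
268^342 ≡ 1 (mod 361) ✓
The smallest such exponent is 342, so the order of 268 is 342.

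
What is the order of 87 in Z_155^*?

The order of 87 must divide φ(155) = φ(5·31) = (5−1)·(31−1) = 4·30 = 120 = 2^3 · 3 · 5.
Divisors of 120: 1, 2, 3, 4, 5, 6, 8, 10, 12, 15, 20, 24, 30, 40, 60, 120.
Test each divisor d:
87^1 ≡ 87
87^2 ≡ 129
87^3 ≡ 63
87^4 ≡ 56
87^5 ≡ 67
87^6 ≡ 94
87^8 ≡ 36
87^10 ≡ 149
87^12 ≡ 1
So ord_155(87) = 12.

12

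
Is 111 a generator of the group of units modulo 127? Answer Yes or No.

No

φ(127) = 127 − 1 = 126 = 2 · 3^2 · 7.
An element g generates (Z/127Z)^× iff g^(126/q) ≢ 1 (mod 127) for each prime q ∈ {2, 3, 7}.
111^63 ≡ 126 (mod 127)  [q = 2: ≢ 1 ✓]
111^42 ≡ 1 (mod 127)  [q = 3: ≡ 1 ✗]
111^18 ≡ 4 (mod 127)  [q = 7: ≢ 1 ✓]
The check at q = 3 fails, so 111 generates a proper subgroup.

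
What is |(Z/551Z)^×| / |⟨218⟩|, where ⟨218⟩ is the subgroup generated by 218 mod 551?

ord(218) | φ(551) = φ(19·29) = (19−1)·(29−1) = 18·28 = 504 = 2^3 · 3^2 · 7.
Divisors of 504: 1, 2, 3, 4, 6, 7, 8, 9, 12, 14, 18, 21, 24, 28, 36, 42, 56, 63, 72, 84, 126, 168, 252, 504.
Check 218^d mod 551 for each divisor in increasing order:
218^1 ≡ 218 (mod 551)
218^2 ≡ 138 (mod 551)
218^3 ≡ 330 (mod 551)
218^4 ≡ 310 (mod 551)
218^6 ≡ 353 (mod 551)
218^7 ≡ 365 (mod 551)
218^8 ≡ 226 (mod 551)
218^9 ≡ 229 (mod 551)
218^12 ≡ 83 (mod 551)
218^14 ≡ 434 (mod 551)
218^18 ≡ 96 (mod 551)
218^21 ≡ 273 (mod 551)
218^24 ≡ 277 (mod 551)
218^28 ≡ 465 (mod 551)
218^36 ≡ 400 (mod 551)
218^42 ≡ 144 (mod 551)
218^56 ≡ 233 (mod 551)
218^63 ≡ 191 (mod 551)
218^72 ≡ 210 (mod 551)
218^84 ≡ 349 (mod 551)
218^126 ≡ 115 (mod 551)
218^168 ≡ 30 (mod 551)
218^252 ≡ 1 (mod 551) ✓
So ord_551(218) = 252, hence |⟨218⟩| = 252.
[(Z/551Z)^× : ⟨218⟩] = 504/252 = 2.

2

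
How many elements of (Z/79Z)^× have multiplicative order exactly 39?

24

φ(79) = 79 − 1 = 78 = 2 · 3 · 13.
In a cyclic group of order 78, there are φ(d) elements of order d for each divisor d of 78, and zero for non-divisors.
39 = 3 · 13 divides 78, and φ(39) = 24.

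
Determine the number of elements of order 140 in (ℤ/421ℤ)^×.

φ(421) = 421 − 1 = 420 = 2^2 · 3 · 5 · 7.
Since (Z/421Z)^× is cyclic of order 420, the number of elements of order d is φ(d) when d | 420 and 0 otherwise.
140 = 2^2 · 5 · 7 divides 420, and φ(140) = 48.

48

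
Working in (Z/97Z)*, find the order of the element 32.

48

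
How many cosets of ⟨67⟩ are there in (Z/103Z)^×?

1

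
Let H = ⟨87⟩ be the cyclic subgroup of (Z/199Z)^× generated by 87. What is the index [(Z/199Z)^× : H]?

1

By Lagrange's theorem, ord_199(87) divides φ(199) = 199 − 1 = 198 = 2 · 3^2 · 11.
Divisors of 198: 1, 2, 3, 6, 9, 11, 18, 22, 33, 66, 99, 198.
Test each divisor d:
87^1 ≡ 87 (mod 199)
87^2 ≡ 7 (mod 199)
87^3 ≡ 12 (mod 199)
87^6 ≡ 144 (mod 199)
87^9 ≡ 136 (mod 199)
87^11 ≡ 156 (mod 199)
87^18 ≡ 188 (mod 199)
87^22 ≡ 58 (mod 199)
87^33 ≡ 93 (mod 199)
87^66 ≡ 92 (mod 199)
87^99 ≡ 198 (mod 199)
87^198 ≡ 1 (mod 199) ✓
The order of 87 is 198, so the subgroup it generates has 198 elements.
Index = |(Z/199Z)^×| / |⟨87⟩| = 198 / 198 = 1.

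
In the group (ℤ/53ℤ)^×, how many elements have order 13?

12

φ(53) = 53 − 1 = 52 = 2^2 · 13.
(Z/53Z)^× is cyclic (|G| = 52); a cyclic group of order m has exactly φ(d) elements of each order d | m, and none otherwise.
13 | 52, and φ(13) = 13 − 1 = 12.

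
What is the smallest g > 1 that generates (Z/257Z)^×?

3

φ(257) = 257 − 1 = 256 = 2^8.
g is a primitive root iff g^(256/q) ≢ 1 (mod 257) for each prime q ∈ {2}.
g = 2: 2^128 ≡ 1 — hits 1, so not a primitive root.
g = 3: 3^128 ≡ 256 — none is 1, so 3 is a primitive root.
Hence the least primitive root of 257 is 3.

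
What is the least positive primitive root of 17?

3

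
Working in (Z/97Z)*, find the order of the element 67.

ord(67) | φ(97) = 97 − 1 = 96 = 2^5 · 3.
Divisors of 96: 1, 2, 3, 4, 6, 8, 12, 16, 24, 32, 48, 96.
Compute 67^d (mod 97) for the divisors d until we hit 1:
67^1 ≡ 67 (mod 97)
67^2 ≡ 27 (mod 97)
67^3 ≡ 63 (mod 97)
67^4 ≡ 50 (mod 97)
67^6 ≡ 89 (mod 97)
67^8 ≡ 75 (mod 97)
67^12 ≡ 64 (mod 97)
67^16 ≡ 96 (mod 97)
67^24 ≡ 22 (mod 97)
67^32 ≡ 1 (mod 97) ✓
Hence ord(67) = 32.

32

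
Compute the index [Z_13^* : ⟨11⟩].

1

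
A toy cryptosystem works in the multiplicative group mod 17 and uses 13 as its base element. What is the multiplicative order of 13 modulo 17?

4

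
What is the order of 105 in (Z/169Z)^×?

Since 105 ∈ (Z/169Z)^×, its order divides φ(169) = φ(13^2) = 13·(13−1) = 156 = 2^2 · 3 · 13.
Divisors of 156: 1, 2, 3, 4, 6, 12, 13, 26, 39, 52, 78, 156.
Compute 105^d (mod 169) for the divisors d until we hit 1:
105^1 ≡ 105 (mod 169)
105^2 ≡ 40 (mod 169)
105^3 ≡ 144 (mod 169)
105^4 ≡ 79 (mod 169)
105^6 ≡ 118 (mod 169)
105^12 ≡ 66 (mod 169)
105^13 ≡ 1 (mod 169) ✓
So ord_169(105) = 13.

13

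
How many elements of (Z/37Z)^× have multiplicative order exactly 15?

0

φ(37) = 37 − 1 = 36 = 2^2 · 3^2.
Since (Z/37Z)^× is cyclic of order 36, the number of elements of order d is φ(d) when d | 36 and 0 otherwise.
Since 15 ∤ 36, the count is 0.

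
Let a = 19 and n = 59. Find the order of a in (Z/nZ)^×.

29

The order of 19 must divide φ(59) = 59 − 1 = 58 = 2 · 29.
Divisors of 58: 1, 2, 29, 58.
Evaluate successive powers at the divisors of 58:
19^1 ≡ 19 (mod 59)
19^2 ≡ 7 (mod 59)
19^29 ≡ 1 (mod 59) ✓
The smallest such exponent is 29, so the order of 19 is 29.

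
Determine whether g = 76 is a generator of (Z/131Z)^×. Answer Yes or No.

φ(131) = 131 − 1 = 130 = 2 · 5 · 13.
76 is a primitive root mod 131 iff 76^(φ(131)/q) ≢ 1 for every prime q | φ(131), i.e. q ∈ {2, 5, 13}.
76^65 ≡ 130 (mod 131)  [q = 2: ≢ 1 ✓]
76^26 ≡ 58 (mod 131)  [q = 5: ≢ 1 ✓]
76^10 ≡ 63 (mod 131)  [q = 13: ≢ 1 ✓]
Every test exponent gives a nontrivial residue, hence 76 generates the full group.

Yes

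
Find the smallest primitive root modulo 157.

5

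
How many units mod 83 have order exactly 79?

0

φ(83) = 83 − 1 = 82 = 2 · 41.
In a cyclic group of order 82, there are φ(d) elements of order d for each divisor d of 82, and zero for non-divisors.
79 does not divide 82, so no element of (Z/83Z)^× has order 79.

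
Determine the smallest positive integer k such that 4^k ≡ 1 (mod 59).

29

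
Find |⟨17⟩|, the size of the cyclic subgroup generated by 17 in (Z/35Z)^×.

12

By Lagrange's theorem, ord_35(17) divides φ(35) = φ(5·7) = (5−1)·(7−1) = 4·6 = 24 = 2^3 · 3.
Divisors of 24: 1, 2, 3, 4, 6, 8, 12, 24.
Check 17^d mod 35 for each divisor in increasing order:
17^1 ≡ 17 (mod 35)
17^2 ≡ 9 (mod 35)
17^3 ≡ 13 (mod 35)
17^4 ≡ 11 (mod 35)
17^6 ≡ 29 (mod 35)
17^8 ≡ 16 (mod 35)
17^12 ≡ 1 (mod 35) ✓
Hence ord(17) = 12.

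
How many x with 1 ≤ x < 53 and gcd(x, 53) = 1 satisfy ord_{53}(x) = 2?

1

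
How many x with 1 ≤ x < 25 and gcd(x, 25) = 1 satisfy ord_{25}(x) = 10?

4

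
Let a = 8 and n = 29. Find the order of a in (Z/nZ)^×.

28

The order of 8 must divide φ(29) = 29 − 1 = 28 = 2^2 · 7.
Divisors of 28: 1, 2, 4, 7, 14, 28.
Test each divisor d:
8^1 ≡ 8 (mod 29)
8^2 ≡ 6 (mod 29)
8^4 ≡ 7 (mod 29)
8^7 ≡ 17 (mod 29)
8^14 ≡ 28 (mod 29)
8^28 ≡ 1 (mod 29) ✓
Hence ord(8) = 28.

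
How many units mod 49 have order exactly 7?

φ(49) = φ(7^2) = 7·(7−1) = 42 = 2 · 3 · 7.
In a cyclic group of order 42, there are φ(d) elements of order d for each divisor d of 42, and zero for non-divisors.
7 | 42, and φ(7) = 7 − 1 = 6.

6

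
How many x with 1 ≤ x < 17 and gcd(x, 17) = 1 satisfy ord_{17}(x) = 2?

1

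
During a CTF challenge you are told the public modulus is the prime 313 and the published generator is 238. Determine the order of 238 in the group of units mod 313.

156

ord(238) | φ(313) = 313 − 1 = 312 = 2^3 · 3 · 13.
Divisors of 312: 1, 2, 3, 4, 6, 8, 12, 13, 24, 26, 39, 52, 78, 104, 156, 312.
Compute 238^d (mod 313) for the divisors d until we hit 1:
238^1 ≡ 238 (mod 313)
238^2 ≡ 304 (mod 313)
238^3 ≡ 49 (mod 313)
238^4 ≡ 81 (mod 313)
238^6 ≡ 210 (mod 313)
238^8 ≡ 301 (mod 313)
238^12 ≡ 280 (mod 313)
238^13 ≡ 284 (mod 313)
238^24 ≡ 150 (mod 313)
238^26 ≡ 215 (mod 313)
238^39 ≡ 25 (mod 313)
238^52 ≡ 214 (mod 313)
238^78 ≡ 312 (mod 313)
238^104 ≡ 98 (mod 313)
238^156 ≡ 1 (mod 313) ✓
So ord_313(238) = 156.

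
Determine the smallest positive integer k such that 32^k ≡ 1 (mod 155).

4

Since 32 ∈ (Z/155Z)^×, its order divides φ(155) = φ(5·31) = (5−1)·(31−1) = 4·30 = 120 = 2^3 · 3 · 5.
Divisors of 120: 1, 2, 3, 4, 5, 6, 8, 10, 12, 15, 20, 24, 30, 40, 60, 120.
Check 32^d mod 155 for each divisor in increasing order:
32^1 ≡ 32
32^2 ≡ 94
32^3 ≡ 63
32^4 ≡ 1
So ord_155(32) = 4.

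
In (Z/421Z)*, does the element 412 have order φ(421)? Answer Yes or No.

No

φ(421) = 421 − 1 = 420 = 2^2 · 3 · 5 · 7.
An element g generates (Z/421Z)^× iff g^(420/q) ≢ 1 (mod 421) for each prime q ∈ {2, 3, 5, 7}.
412^210 ≡ 1 (mod 421)  [q = 2: ≡ 1 ✗]
412^140 ≡ 400 (mod 421)  [q = 3: ≢ 1 ✓]
412^84 ≡ 354 (mod 421)  [q = 5: ≢ 1 ✓]
412^60 ≡ 385 (mod 421)  [q = 7: ≢ 1 ✓]
Since 412^210 ≡ 1, the order of 412 divides 210 < 420, so 412 is not a primitive root.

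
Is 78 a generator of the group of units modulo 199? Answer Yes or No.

No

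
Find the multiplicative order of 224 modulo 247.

By Lagrange's theorem, ord_247(224) divides φ(247) = φ(13·19) = (13−1)·(19−1) = 12·18 = 216 = 2^3 · 3^3.
Divisors of 216: 1, 2, 3, 4, 6, 8, 9, 12, 18, 24, 27, 36, 54, 72, 108, 216.
Compute 224^d (mod 247) for the divisors d until we hit 1:
224^1 ≡ 224 (mod 247)
224^2 ≡ 35 (mod 247)
224^3 ≡ 183 (mod 247)
224^4 ≡ 237 (mod 247)
224^6 ≡ 144 (mod 247)
224^8 ≡ 100 (mod 247)
224^9 ≡ 170 (mod 247)
224^12 ≡ 235 (mod 247)
224^18 ≡ 1 (mod 247) ✓
Hence ord(224) = 18.

18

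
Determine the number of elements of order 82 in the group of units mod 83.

φ(83) = 83 − 1 = 82 = 2 · 41.
In a cyclic group of order 82, there are φ(d) elements of order d for each divisor d of 82, and zero for non-divisors.
82 = 2 · 41 divides 82, and φ(82) = 40.

40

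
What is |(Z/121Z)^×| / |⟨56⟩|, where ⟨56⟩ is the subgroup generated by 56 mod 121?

10

The order of 56 must divide φ(121) = φ(11^2) = 11·(11−1) = 110 = 2 · 5 · 11.
Divisors of 110: 1, 2, 5, 10, 11, 22, 55, 110.
Compute 56^d (mod 121) for the divisors d until we hit 1:
56^1 ≡ 56 (mod 121)
56^2 ≡ 111 (mod 121)
56^5 ≡ 34 (mod 121)
56^10 ≡ 67 (mod 121)
56^11 ≡ 1 (mod 121) ✓
Thus |⟨56⟩| = ord(56) = 11.
The index is φ(121) / ord(56) = 110 / 11 = 10.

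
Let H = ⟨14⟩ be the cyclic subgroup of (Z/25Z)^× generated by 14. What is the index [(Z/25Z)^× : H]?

By Lagrange's theorem, ord_25(14) divides φ(25) = φ(5^2) = 5·(5−1) = 20 = 2^2 · 5.
Divisors of 20: 1, 2, 4, 5, 10, 20.
Compute 14^d (mod 25) for the divisors d until we hit 1:
14^1 ≡ 14
14^2 ≡ 21
14^4 ≡ 16
14^5 ≡ 24
14^10 ≡ 1
So ord_25(14) = 10, hence |⟨14⟩| = 10.
Index = |(Z/25Z)^×| / |⟨14⟩| = 20 / 10 = 2.

2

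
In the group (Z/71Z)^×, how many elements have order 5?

4

φ(71) = 71 − 1 = 70 = 2 · 5 · 7.
In a cyclic group of order 70, there are φ(d) elements of order d for each divisor d of 70, and zero for non-divisors.
5 | 70, and φ(5) = 5 − 1 = 4.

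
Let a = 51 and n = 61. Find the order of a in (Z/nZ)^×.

ord(51) | φ(61) = 61 − 1 = 60 = 2^2 · 3 · 5.
Divisors of 60: 1, 2, 3, 4, 5, 6, 10, 12, 15, 20, 30, 60.
Compute 51^d (mod 61) for the divisors d until we hit 1:
51^1 ≡ 51 (mod 61)
51^2 ≡ 39 (mod 61)
51^3 ≡ 37 (mod 61)
51^4 ≡ 57 (mod 61)
51^5 ≡ 40 (mod 61)
51^6 ≡ 27 (mod 61)
51^10 ≡ 14 (mod 61)
51^12 ≡ 58 (mod 61)
51^15 ≡ 11 (mod 61)
51^20 ≡ 13 (mod 61)
51^30 ≡ 60 (mod 61)
51^60 ≡ 1 (mod 61) ✓
Therefore the multiplicative order of 51 modulo 61 is 60.

60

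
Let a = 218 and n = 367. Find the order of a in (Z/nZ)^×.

The order of 218 must divide φ(367) = 367 − 1 = 366 = 2 · 3 · 61.
Divisors of 366: 1, 2, 3, 6, 61, 122, 183, 366.
Evaluate successive powers at the divisors of 366:
218^1 ≡ 218
218^2 ≡ 181
218^3 ≡ 189
218^6 ≡ 122
218^61 ≡ 284
218^122 ≡ 283
218^183 ≡ 366
218^366 ≡ 1
Therefore the multiplicative order of 218 modulo 367 is 366.

366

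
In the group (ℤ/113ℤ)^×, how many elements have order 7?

6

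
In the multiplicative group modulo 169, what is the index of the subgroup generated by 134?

2

By Lagrange's theorem, ord_169(134) divides φ(169) = φ(13^2) = 13·(13−1) = 156 = 2^2 · 3 · 13.
Divisors of 156: 1, 2, 3, 4, 6, 12, 13, 26, 39, 52, 78, 156.
Check 134^d mod 169 for each divisor in increasing order:
134^1 ≡ 134 (mod 169)
134^2 ≡ 42 (mod 169)
134^3 ≡ 51 (mod 169)
134^4 ≡ 74 (mod 169)
134^6 ≡ 66 (mod 169)
134^12 ≡ 131 (mod 169)
134^13 ≡ 147 (mod 169)
134^26 ≡ 146 (mod 169)
134^39 ≡ 168 (mod 169)
134^52 ≡ 22 (mod 169)
134^78 ≡ 1 (mod 169) ✓
The order of 134 is 78, so the subgroup it generates has 78 elements.
[(Z/169Z)^× : ⟨134⟩] = 156/78 = 2.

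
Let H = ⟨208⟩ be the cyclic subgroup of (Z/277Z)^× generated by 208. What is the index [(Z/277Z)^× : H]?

By Lagrange's theorem, ord_277(208) divides φ(277) = 277 − 1 = 276 = 2^2 · 3 · 23.
Divisors of 276: 1, 2, 3, 4, 6, 12, 23, 46, 69, 92, 138, 276.
Check 208^d mod 277 for each divisor in increasing order:
208^1 ≡ 208
208^2 ≡ 52
208^3 ≡ 13
208^4 ≡ 211
208^6 ≡ 169
208^12 ≡ 30
208^23 ≡ 276
208^46 ≡ 1
Thus |⟨208⟩| = ord(208) = 46.
The index is φ(277) / ord(208) = 276 / 46 = 6.

6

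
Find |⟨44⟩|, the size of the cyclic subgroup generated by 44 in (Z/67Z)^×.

66

The order of 44 must divide φ(67) = 67 − 1 = 66 = 2 · 3 · 11.
Divisors of 66: 1, 2, 3, 6, 11, 22, 33, 66.
Check 44^d mod 67 for each divisor in increasing order:
44^1 ≡ 44 (mod 67)
44^2 ≡ 60 (mod 67)
44^3 ≡ 27 (mod 67)
44^6 ≡ 59 (mod 67)
44^11 ≡ 38 (mod 67)
44^22 ≡ 37 (mod 67)
44^33 ≡ 66 (mod 67)
44^66 ≡ 1 (mod 67) ✓
The smallest such exponent is 66, so the order of 44 is 66.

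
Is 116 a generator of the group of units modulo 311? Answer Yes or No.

No

φ(311) = 311 − 1 = 310 = 2 · 5 · 31.
116 is a primitive root mod 311 iff 116^(φ(311)/q) ≢ 1 for every prime q | φ(311), i.e. q ∈ {2, 5, 31}.
116^155 ≡ 310 (mod 311)  [q = 2: ≢ 1 ✓]
116^62 ≡ 1 (mod 311)  [q = 5: ≡ 1 ✗]
116^10 ≡ 168 (mod 311)  [q = 31: ≢ 1 ✓]
Since 116^62 ≡ 1, the order of 116 divides 62 < 310, so 116 is not a primitive root.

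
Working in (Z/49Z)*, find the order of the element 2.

21

ord(2) | φ(49) = φ(7^2) = 7·(7−1) = 42 = 2 · 3 · 7.
Divisors of 42: 1, 2, 3, 6, 7, 14, 21, 42.
Compute 2^d (mod 49) for the divisors d until we hit 1:
2^1 ≡ 2 (mod 49)
2^2 ≡ 4 (mod 49)
2^3 ≡ 8 (mod 49)
2^6 ≡ 15 (mod 49)
2^7 ≡ 30 (mod 49)
2^14 ≡ 18 (mod 49)
2^21 ≡ 1 (mod 49) ✓
So ord_49(2) = 21.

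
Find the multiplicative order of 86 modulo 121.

ord(86) | φ(121) = φ(11^2) = 11·(11−1) = 110 = 2 · 5 · 11.
Divisors of 110: 1, 2, 5, 10, 11, 22, 55, 110.
Test each divisor d:
86^1 ≡ 86 (mod 121)
86^2 ≡ 15 (mod 121)
86^5 ≡ 111 (mod 121)
86^10 ≡ 100 (mod 121)
86^11 ≡ 9 (mod 121)
86^22 ≡ 81 (mod 121)
86^55 ≡ 1 (mod 121) ✓
So ord_121(86) = 55.

55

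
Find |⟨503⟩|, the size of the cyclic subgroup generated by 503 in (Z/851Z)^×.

396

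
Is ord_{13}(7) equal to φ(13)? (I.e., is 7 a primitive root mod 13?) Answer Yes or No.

Yes

φ(13) = 13 − 1 = 12 = 2^2 · 3.
An element g generates (Z/13Z)^× iff g^(12/q) ≢ 1 (mod 13) for each prime q ∈ {2, 3}.
7^6 ≡ 12 (mod 13)  [q = 2: ≢ 1 ✓]
7^4 ≡ 9 (mod 13)  [q = 3: ≢ 1 ✓]
All checks pass, so 7 has order 12 and is a primitive root modulo 13.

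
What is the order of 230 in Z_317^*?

79

The order of 230 must divide φ(317) = 317 − 1 = 316 = 2^2 · 79.
Divisors of 316: 1, 2, 4, 79, 158, 316.
Evaluate successive powers at the divisors of 316:
230^1 ≡ 230 (mod 317)
230^2 ≡ 278 (mod 317)
230^4 ≡ 253 (mod 317)
230^79 ≡ 1 (mod 317) ✓
Hence ord(230) = 79.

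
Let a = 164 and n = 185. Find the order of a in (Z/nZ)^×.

Since 164 ∈ (Z/185Z)^×, its order divides φ(185) = φ(5·37) = (5−1)·(37−1) = 4·36 = 144 = 2^4 · 3^2.
Divisors of 144: 1, 2, 3, 4, 6, 8, 9, 12, 16, 18, 24, 36, 48, 72, 144.
Compute 164^d (mod 185) for the divisors d until we hit 1:
164^1 ≡ 164 (mod 185)
164^2 ≡ 71 (mod 185)
164^3 ≡ 174 (mod 185)
164^4 ≡ 46 (mod 185)
164^6 ≡ 121 (mod 185)
164^8 ≡ 81 (mod 185)
164^9 ≡ 149 (mod 185)
164^12 ≡ 26 (mod 185)
164^16 ≡ 86 (mod 185)
164^18 ≡ 1 (mod 185) ✓
So ord_185(164) = 18.

18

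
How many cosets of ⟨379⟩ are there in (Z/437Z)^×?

The order of 379 must divide φ(437) = φ(19·23) = (19−1)·(23−1) = 18·22 = 396 = 2^2 · 3^2 · 11.
Divisors of 396: 1, 2, 3, 4, 6, 9, 11, 12, 18, 22, 33, 36, 44, 66, 99, 132, 198, 396.
Test each divisor d:
379^1 ≡ 379 (mod 437)
379^2 ≡ 305 (mod 437)
379^3 ≡ 227 (mod 437)
379^4 ≡ 381 (mod 437)
379^6 ≡ 400 (mod 437)
379^9 ≡ 341 (mod 437)
379^11 ≡ 436 (mod 437)
379^12 ≡ 58 (mod 437)
379^18 ≡ 39 (mod 437)
379^22 ≡ 1 (mod 437) ✓
So ord_437(379) = 22, hence |⟨379⟩| = 22.
The index is φ(437) / ord(379) = 396 / 22 = 18.

18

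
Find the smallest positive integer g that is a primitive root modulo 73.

5

φ(73) = 73 − 1 = 72 = 2^3 · 3^2.
Test candidates g = 2, 3, … against the prime factors q ∈ {2, 3} of φ(73): g is a generator iff g^(72/q) ≢ 1 for every such q.
g = 2: 2^36 ≡ 1 — hits 1, so not a primitive root.
g = 3: 3^36 ≡ 1 — hits 1, so not a primitive root.
g = 4: 4^36 ≡ 1 — hits 1, so not a primitive root.
g = 5: 5^36 ≡ 72; 5^24 ≡ 8 — none is 1, so 5 is a primitive root.
The smallest primitive root modulo 73 is 5.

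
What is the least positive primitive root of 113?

3

φ(113) = 113 − 1 = 112 = 2^4 · 7.
Test candidates g = 2, 3, … against the prime factors q ∈ {2, 7} of φ(113): g is a generator iff g^(112/q) ≢ 1 for every such q.
g = 2: 2^56 ≡ 1 — hits 1, so not a primitive root.
g = 3: 3^56 ≡ 112; 3^16 ≡ 49 — none is 1, so 3 is a primitive root.
Hence the least primitive root of 113 is 3.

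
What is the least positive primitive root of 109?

φ(109) = 109 − 1 = 108 = 2^2 · 3^3.
g is a primitive root iff g^(108/q) ≢ 1 (mod 109) for each prime q ∈ {2, 3}.
g = 2: 2^54 ≡ 108; 2^36 ≡ 1 — hits 1, so not a primitive root.
g = 3: 3^54 ≡ 1 — hits 1, so not a primitive root.
g = 4: 4^54 ≡ 1 — hits 1, so not a primitive root.
g = 5: 5^54 ≡ 1 — hits 1, so not a primitive root.
g = 6: 6^54 ≡ 108; 6^36 ≡ 63 — none is 1, so 6 is a primitive root.
The smallest primitive root modulo 109 is 6.

6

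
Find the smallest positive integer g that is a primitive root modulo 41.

6

φ(41) = 41 − 1 = 40 = 2^3 · 5.
Test candidates g = 2, 3, … against the prime factors q ∈ {2, 5} of φ(41): g is a generator iff g^(40/q) ≢ 1 for every such q.
g = 2: 2^20 ≡ 1 — hits 1, so not a primitive root.
g = 3: 3^20 ≡ 40; 3^8 ≡ 1 — hits 1, so not a primitive root.
g = 4: 4^20 ≡ 1 — hits 1, so not a primitive root.
g = 5: 5^20 ≡ 1 — hits 1, so not a primitive root.
g = 6: 6^20 ≡ 40; 6^8 ≡ 10 — none is 1, so 6 is a primitive root.
So 6 is the smallest generator of (Z/41Z)^×.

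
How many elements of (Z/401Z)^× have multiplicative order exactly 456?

0

φ(401) = 401 − 1 = 400 = 2^4 · 5^2.
Since (Z/401Z)^× is cyclic of order 400, the number of elements of order d is φ(d) when d | 400 and 0 otherwise.
456 does not divide 400, so no element of (Z/401Z)^× has order 456.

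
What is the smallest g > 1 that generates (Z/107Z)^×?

2

φ(107) = 107 − 1 = 106 = 2 · 53.
Test candidates g = 2, 3, … against the prime factors q ∈ {2, 53} of φ(107): g is a generator iff g^(106/q) ≢ 1 for every such q.
g = 2: 2^53 ≡ 106; 2^2 ≡ 4 — none is 1, so 2 is a primitive root.
Hence the least primitive root of 107 is 2.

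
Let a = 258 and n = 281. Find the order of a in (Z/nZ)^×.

280

By Lagrange's theorem, ord_281(258) divides φ(281) = 281 − 1 = 280 = 2^3 · 5 · 7.
Divisors of 280: 1, 2, 4, 5, 7, 8, 10, 14, 20, 28, 35, 40, 56, 70, 140, 280.
Check 258^d mod 281 for each divisor in increasing order:
258^1 ≡ 258
258^2 ≡ 248
258^4 ≡ 246
258^5 ≡ 243
258^7 ≡ 130
258^8 ≡ 101
258^10 ≡ 39
258^14 ≡ 40
258^20 ≡ 116
258^28 ≡ 195
258^35 ≡ 60
258^40 ≡ 249
258^56 ≡ 90
258^70 ≡ 228
258^140 ≡ 280
258^280 ≡ 1
Hence ord(258) = 280.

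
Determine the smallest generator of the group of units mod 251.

6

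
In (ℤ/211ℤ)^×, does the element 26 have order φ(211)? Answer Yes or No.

φ(211) = 211 − 1 = 210 = 2 · 3 · 5 · 7.
It suffices to check that the order of 26 is not a proper divisor of 210: compute 26^(210/q) for q ∈ {2, 3, 5, 7}.
26^105 ≡ 210 (mod 211)  [q = 2: ≢ 1 ✓]
26^70 ≡ 196 (mod 211)  [q = 3: ≢ 1 ✓]
26^42 ≡ 1 (mod 211)  [q = 5: ≡ 1 ✗]
26^30 ≡ 199 (mod 211)  [q = 7: ≢ 1 ✓]
26^42 ≡ 1 shows ord(26) | 42, strictly less than φ(211); not a primitive root.

No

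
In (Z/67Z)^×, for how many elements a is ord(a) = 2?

φ(67) = 67 − 1 = 66 = 2 · 3 · 11.
Since (Z/67Z)^× is cyclic of order 66, the number of elements of order d is φ(d) when d | 66 and 0 otherwise.
2 | 66, and φ(2) = 2 − 1 = 1.

1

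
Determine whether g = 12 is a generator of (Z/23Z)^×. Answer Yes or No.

φ(23) = 23 − 1 = 22 = 2 · 11.
12 is a primitive root mod 23 iff 12^(φ(23)/q) ≢ 1 for every prime q | φ(23), i.e. q ∈ {2, 11}.
12^11 ≡ 1 (mod 23)  [q = 2: ≡ 1 ✗]
12^2 ≡ 6 (mod 23)  [q = 11: ≢ 1 ✓]
The check at q = 2 fails, so 12 generates a proper subgroup.

No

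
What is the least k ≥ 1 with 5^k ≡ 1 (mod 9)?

6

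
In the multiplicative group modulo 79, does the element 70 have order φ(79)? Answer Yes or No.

Yes

φ(79) = 79 − 1 = 78 = 2 · 3 · 13.
An element g generates (Z/79Z)^× iff g^(78/q) ≢ 1 (mod 79) for each prime q ∈ {2, 3, 13}.
70^39 ≡ 78 (mod 79)  [q = 2: ≢ 1 ✓]
70^26 ≡ 55 (mod 79)  [q = 3: ≢ 1 ✓]
70^6 ≡ 8 (mod 79)  [q = 13: ≢ 1 ✓]
Every test exponent gives a nontrivial residue, hence 70 generates the full group.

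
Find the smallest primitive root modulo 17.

3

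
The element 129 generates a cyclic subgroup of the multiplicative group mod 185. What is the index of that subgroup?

4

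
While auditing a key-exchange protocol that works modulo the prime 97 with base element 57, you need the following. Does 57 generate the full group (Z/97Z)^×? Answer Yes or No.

φ(97) = 97 − 1 = 96 = 2^5 · 3.
It suffices to check that the order of 57 is not a proper divisor of 96: compute 57^(96/q) for q ∈ {2, 3}.
57^48 ≡ 96 (mod 97)  [q = 2: ≢ 1 ✓]
57^32 ≡ 35 (mod 97)  [q = 3: ≢ 1 ✓]
None equal 1, so ord_97(57) = 96: 57 is a primitive root.

Yes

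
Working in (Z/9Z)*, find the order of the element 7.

The order of 7 must divide φ(9) = φ(3^2) = 3·(3−1) = 6 = 2 · 3.
Divisors of 6: 1, 2, 3, 6.
Test each divisor d:
7^1 ≡ 7 (mod 9)
7^2 ≡ 4 (mod 9)
7^3 ≡ 1 (mod 9) ✓
So ord_9(7) = 3.

3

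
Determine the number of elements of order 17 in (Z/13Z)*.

0

φ(13) = 13 − 1 = 12 = 2^2 · 3.
In a cyclic group of order 12, there are φ(d) elements of order d for each divisor d of 12, and zero for non-divisors.
17 does not divide 12, so no element of (Z/13Z)^× has order 17.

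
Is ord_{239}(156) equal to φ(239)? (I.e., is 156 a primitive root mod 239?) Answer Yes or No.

Yes

φ(239) = 239 − 1 = 238 = 2 · 7 · 17.
156 is a primitive root mod 239 iff 156^(φ(239)/q) ≢ 1 for every prime q | φ(239), i.e. q ∈ {2, 7, 17}.
156^119 ≡ 238 (mod 239)  [q = 2: ≢ 1 ✓]
156^34 ≡ 44 (mod 239)  [q = 7: ≢ 1 ✓]
156^14 ≡ 71 (mod 239)  [q = 17: ≢ 1 ✓]
All checks pass, so 156 has order 238 and is a primitive root modulo 239.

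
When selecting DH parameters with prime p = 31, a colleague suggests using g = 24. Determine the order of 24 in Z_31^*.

The order of 24 must divide φ(31) = 31 − 1 = 30 = 2 · 3 · 5.
Divisors of 30: 1, 2, 3, 5, 6, 10, 15, 30.
Evaluate successive powers at the divisors of 30:
24^1 ≡ 24 (mod 31)
24^2 ≡ 18 (mod 31)
24^3 ≡ 29 (mod 31)
24^5 ≡ 26 (mod 31)
24^6 ≡ 4 (mod 31)
24^10 ≡ 25 (mod 31)
24^15 ≡ 30 (mod 31)
24^30 ≡ 1 (mod 31) ✓
Therefore the multiplicative order of 24 modulo 31 is 30.

30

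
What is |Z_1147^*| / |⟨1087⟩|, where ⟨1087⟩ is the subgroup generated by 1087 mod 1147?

18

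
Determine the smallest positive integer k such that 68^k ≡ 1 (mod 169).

39

By Lagrange's theorem, ord_169(68) divides φ(169) = φ(13^2) = 13·(13−1) = 156 = 2^2 · 3 · 13.
Divisors of 156: 1, 2, 3, 4, 6, 12, 13, 26, 39, 52, 78, 156.
Compute 68^d (mod 169) for the divisors d until we hit 1:
68^1 ≡ 68 (mod 169)
68^2 ≡ 61 (mod 169)
68^3 ≡ 92 (mod 169)
68^4 ≡ 3 (mod 169)
68^6 ≡ 14 (mod 169)
68^12 ≡ 27 (mod 169)
68^13 ≡ 146 (mod 169)
68^26 ≡ 22 (mod 169)
68^39 ≡ 1 (mod 169) ✓
Hence ord(68) = 39.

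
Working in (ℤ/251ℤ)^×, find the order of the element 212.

250

ord(212) | φ(251) = 251 − 1 = 250 = 2 · 5^3.
Divisors of 250: 1, 2, 5, 10, 25, 50, 125, 250.
Test each divisor d:
212^1 ≡ 212 (mod 251)
212^2 ≡ 15 (mod 251)
212^5 ≡ 10 (mod 251)
212^10 ≡ 100 (mod 251)
212^25 ≡ 102 (mod 251)
212^50 ≡ 113 (mod 251)
212^125 ≡ 250 (mod 251)
212^250 ≡ 1 (mod 251) ✓
The smallest such exponent is 250, so the order of 212 is 250.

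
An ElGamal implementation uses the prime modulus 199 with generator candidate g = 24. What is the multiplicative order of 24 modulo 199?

18

Since 24 ∈ (Z/199Z)^×, its order divides φ(199) = 199 − 1 = 198 = 2 · 3^2 · 11.
Divisors of 198: 1, 2, 3, 6, 9, 11, 18, 22, 33, 66, 99, 198.
Evaluate successive powers at the divisors of 198:
24^1 ≡ 24
24^2 ≡ 178
24^3 ≡ 93
24^6 ≡ 92
24^9 ≡ 198
24^11 ≡ 21
24^18 ≡ 1
Hence ord(24) = 18.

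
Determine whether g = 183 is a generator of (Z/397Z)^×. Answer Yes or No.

No

φ(397) = 397 − 1 = 396 = 2^2 · 3^2 · 11.
It suffices to check that the order of 183 is not a proper divisor of 396: compute 183^(396/q) for q ∈ {2, 3, 11}.
183^198 ≡ 396 (mod 397)  [q = 2: ≢ 1 ✓]
183^132 ≡ 1 (mod 397)  [q = 3: ≡ 1 ✗]
183^36 ≡ 126 (mod 397)  [q = 11: ≢ 1 ✓]
The check at q = 3 fails, so 183 generates a proper subgroup.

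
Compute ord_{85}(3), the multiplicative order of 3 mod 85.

ord(3) | φ(85) = φ(5·17) = (5−1)·(17−1) = 4·16 = 64 = 2^6.
Divisors of 64: 1, 2, 4, 8, 16, 32, 64.
Check 3^d mod 85 for each divisor in increasing order:
3^1 ≡ 3 (mod 85)
3^2 ≡ 9 (mod 85)
3^4 ≡ 81 (mod 85)
3^8 ≡ 16 (mod 85)
3^16 ≡ 1 (mod 85) ✓
The smallest such exponent is 16, so the order of 3 is 16.

16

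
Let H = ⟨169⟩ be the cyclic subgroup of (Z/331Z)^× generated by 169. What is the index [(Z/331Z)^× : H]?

10

By Lagrange's theorem, ord_331(169) divides φ(331) = 331 − 1 = 330 = 2 · 3 · 5 · 11.
Divisors of 330: 1, 2, 3, 5, 6, 10, 11, 15, 22, 30, 33, 55, 66, 110, 165, 330.
Check 169^d mod 331 for each divisor in increasing order:
169^1 ≡ 169 (mod 331)
169^2 ≡ 95 (mod 331)
169^3 ≡ 167 (mod 331)
169^5 ≡ 308 (mod 331)
169^6 ≡ 85 (mod 331)
169^10 ≡ 198 (mod 331)
169^11 ≡ 31 (mod 331)
169^15 ≡ 80 (mod 331)
169^22 ≡ 299 (mod 331)
169^30 ≡ 111 (mod 331)
169^33 ≡ 1 (mod 331) ✓
Thus |⟨169⟩| = ord(169) = 33.
The index is φ(331) / ord(169) = 330 / 33 = 10.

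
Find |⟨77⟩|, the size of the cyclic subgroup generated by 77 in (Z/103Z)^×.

102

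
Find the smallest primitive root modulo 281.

3

φ(281) = 281 − 1 = 280 = 2^3 · 5 · 7.
g is a primitive root iff g^(280/q) ≢ 1 (mod 281) for each prime q ∈ {2, 5, 7}.
g = 2: 2^140 ≡ 1 — hits 1, so not a primitive root.
g = 3: 3^140 ≡ 280; 3^56 ≡ 86; 3^40 ≡ 249 — none is 1, so 3 is a primitive root.
So 3 is the smallest generator of (Z/281Z)^×.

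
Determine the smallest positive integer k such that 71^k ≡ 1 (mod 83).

By Lagrange's theorem, ord_83(71) divides φ(83) = 83 − 1 = 82 = 2 · 41.
Divisors of 82: 1, 2, 41, 82.
Check 71^d mod 83 for each divisor in increasing order:
71^1 ≡ 71
71^2 ≡ 61
71^41 ≡ 82
71^82 ≡ 1
Hence ord(71) = 82.

82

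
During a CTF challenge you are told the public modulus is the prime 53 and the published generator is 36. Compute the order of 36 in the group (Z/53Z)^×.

13

Since 36 ∈ (Z/53Z)^×, its order divides φ(53) = 53 − 1 = 52 = 2^2 · 13.
Divisors of 52: 1, 2, 4, 13, 26, 52.
Check 36^d mod 53 for each divisor in increasing order:
36^1 ≡ 36
36^2 ≡ 24
36^4 ≡ 46
36^13 ≡ 1
The smallest such exponent is 13, so the order of 36 is 13.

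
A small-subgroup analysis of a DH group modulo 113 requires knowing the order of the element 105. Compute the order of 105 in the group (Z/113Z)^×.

By Lagrange's theorem, ord_113(105) divides φ(113) = 113 − 1 = 112 = 2^4 · 7.
Divisors of 112: 1, 2, 4, 7, 8, 14, 16, 28, 56, 112.
Check 105^d mod 113 for each divisor in increasing order:
105^1 ≡ 105 (mod 113)
105^2 ≡ 64 (mod 113)
105^4 ≡ 28 (mod 113)
105^7 ≡ 15 (mod 113)
105^8 ≡ 106 (mod 113)
105^14 ≡ 112 (mod 113)
105^16 ≡ 49 (mod 113)
105^28 ≡ 1 (mod 113) ✓
The smallest such exponent is 28, so the order of 105 is 28.

28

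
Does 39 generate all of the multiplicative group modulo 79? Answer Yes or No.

Yes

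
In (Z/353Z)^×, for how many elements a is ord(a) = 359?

0

φ(353) = 353 − 1 = 352 = 2^5 · 11.
In a cyclic group of order 352, there are φ(d) elements of order d for each divisor d of 352, and zero for non-divisors.
Here 352 is not a multiple of 359, so there are no elements of order 359.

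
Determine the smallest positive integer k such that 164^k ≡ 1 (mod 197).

By Lagrange's theorem, ord_197(164) divides φ(197) = 197 − 1 = 196 = 2^2 · 7^2.
Divisors of 196: 1, 2, 4, 7, 14, 28, 49, 98, 196.
Compute 164^d (mod 197) for the divisors d until we hit 1:
164^1 ≡ 164 (mod 197)
164^2 ≡ 104 (mod 197)
164^4 ≡ 178 (mod 197)
164^7 ≡ 1 (mod 197) ✓
So ord_197(164) = 7.

7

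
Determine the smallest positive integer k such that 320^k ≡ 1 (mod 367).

122

By Lagrange's theorem, ord_367(320) divides φ(367) = 367 − 1 = 366 = 2 · 3 · 61.
Divisors of 366: 1, 2, 3, 6, 61, 122, 183, 366.
Evaluate successive powers at the divisors of 366:
320^1 ≡ 320 (mod 367)
320^2 ≡ 7 (mod 367)
320^3 ≡ 38 (mod 367)
320^6 ≡ 343 (mod 367)
320^61 ≡ 366 (mod 367)
320^122 ≡ 1 (mod 367) ✓
Hence ord(320) = 122.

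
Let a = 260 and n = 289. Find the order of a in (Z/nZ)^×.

272

ord(260) | φ(289) = φ(17^2) = 17·(17−1) = 272 = 2^4 · 17.
Divisors of 272: 1, 2, 4, 8, 16, 17, 34, 68, 136, 272.
Check 260^d mod 289 for each divisor in increasing order:
260^1 ≡ 260
260^2 ≡ 263
260^4 ≡ 98
260^8 ≡ 67
260^16 ≡ 154
260^17 ≡ 158
260^34 ≡ 110
260^68 ≡ 251
260^136 ≡ 288
260^272 ≡ 1
Therefore the multiplicative order of 260 modulo 289 is 272.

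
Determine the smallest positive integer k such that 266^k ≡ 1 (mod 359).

179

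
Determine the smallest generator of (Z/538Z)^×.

φ(538) = φ(2)·φ(269) = 1·268 = 268 = 2^2 · 67.
Test candidates g = 2, 3, … against the prime factors q ∈ {2, 67} of φ(538): g is a generator iff g^(268/q) ≢ 1 for every such q.
g = 2: gcd(2, 538) = 2 > 1, not a unit — skip.
g = 3: 3^134 ≡ 537; 3^4 ≡ 81 — none is 1, so 3 is a primitive root.
The smallest primitive root modulo 538 is 3.

3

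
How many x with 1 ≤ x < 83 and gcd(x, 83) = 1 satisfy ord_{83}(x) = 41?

40

φ(83) = 83 − 1 = 82 = 2 · 41.
Since (Z/83Z)^× is cyclic of order 82, the number of elements of order d is φ(d) when d | 82 and 0 otherwise.
41 | 82, and φ(41) = 41 − 1 = 40.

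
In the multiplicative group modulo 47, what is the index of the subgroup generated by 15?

1

Since 15 ∈ (Z/47Z)^×, its order divides φ(47) = 47 − 1 = 46 = 2 · 23.
Divisors of 46: 1, 2, 23, 46.
Evaluate successive powers at the divisors of 46:
15^1 ≡ 15
15^2 ≡ 37
15^23 ≡ 46
15^46 ≡ 1
Thus |⟨15⟩| = ord(15) = 46.
Index = |(Z/47Z)^×| / |⟨15⟩| = 46 / 46 = 1.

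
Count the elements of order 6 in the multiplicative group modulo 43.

2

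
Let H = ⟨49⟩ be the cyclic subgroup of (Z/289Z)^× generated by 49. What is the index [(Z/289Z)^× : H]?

2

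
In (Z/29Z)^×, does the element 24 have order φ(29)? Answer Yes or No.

No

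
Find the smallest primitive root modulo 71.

7

φ(71) = 71 − 1 = 70 = 2 · 5 · 7.
Test candidates g = 2, 3, … against the prime factors q ∈ {2, 5, 7} of φ(71): g is a generator iff g^(70/q) ≢ 1 for every such q.
g = 2: 2^35 ≡ 1 — hits 1, so not a primitive root.
g = 3: 3^35 ≡ 1 — hits 1, so not a primitive root.
g = 4: 4^35 ≡ 1 — hits 1, so not a primitive root.
g = 5: 5^35 ≡ 1 — hits 1, so not a primitive root.
g = 6: 6^35 ≡ 1 — hits 1, so not a primitive root.
g = 7: 7^35 ≡ 70; 7^14 ≡ 54; 7^10 ≡ 45 — none is 1, so 7 is a primitive root.
The smallest primitive root modulo 71 is 7.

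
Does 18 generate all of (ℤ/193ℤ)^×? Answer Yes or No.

No

φ(193) = 193 − 1 = 192 = 2^6 · 3.
18 is a primitive root mod 193 iff 18^(φ(193)/q) ≢ 1 for every prime q | φ(193), i.e. q ∈ {2, 3}.
18^96 ≡ 1 (mod 193)  [q = 2: ≡ 1 ✗]
18^64 ≡ 84 (mod 193)  [q = 3: ≢ 1 ✓]
18^96 ≡ 1 shows ord(18) | 96, strictly less than φ(193); not a primitive root.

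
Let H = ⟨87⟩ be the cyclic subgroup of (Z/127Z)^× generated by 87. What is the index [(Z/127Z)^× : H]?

ord(87) | φ(127) = 127 − 1 = 126 = 2 · 3^2 · 7.
Divisors of 126: 1, 2, 3, 6, 7, 9, 14, 18, 21, 42, 63, 126.
Evaluate successive powers at the divisors of 126:
87^1 ≡ 87
87^2 ≡ 76
87^3 ≡ 8
87^6 ≡ 64
87^7 ≡ 107
87^9 ≡ 4
87^14 ≡ 19
87^18 ≡ 16
87^21 ≡ 1
The order of 87 is 21, so the subgroup it generates has 21 elements.
The index is φ(127) / ord(87) = 126 / 21 = 6.

6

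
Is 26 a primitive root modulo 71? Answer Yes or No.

φ(71) = 71 − 1 = 70 = 2 · 5 · 7.
26 is a primitive root mod 71 iff 26^(φ(71)/q) ≢ 1 for every prime q | φ(71), i.e. q ∈ {2, 5, 7}.
26^35 ≡ 70 (mod 71)  [q = 2: ≢ 1 ✓]
26^14 ≡ 1 (mod 71)  [q = 5: ≡ 1 ✗]
26^10 ≡ 32 (mod 71)  [q = 7: ≢ 1 ✓]
26^14 ≡ 1 shows ord(26) | 14, strictly less than φ(71); not a primitive root.

No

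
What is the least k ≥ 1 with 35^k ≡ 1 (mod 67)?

33

Since 35 ∈ (Z/67Z)^×, its order divides φ(67) = 67 − 1 = 66 = 2 · 3 · 11.
Divisors of 66: 1, 2, 3, 6, 11, 22, 33, 66.
Compute 35^d (mod 67) for the divisors d until we hit 1:
35^1 ≡ 35
35^2 ≡ 19
35^3 ≡ 62
35^6 ≡ 25
35^11 ≡ 37
35^22 ≡ 29
35^33 ≡ 1
The smallest such exponent is 33, so the order of 35 is 33.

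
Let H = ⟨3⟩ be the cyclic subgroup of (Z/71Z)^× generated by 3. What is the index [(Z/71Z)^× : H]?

Since 3 ∈ (Z/71Z)^×, its order divides φ(71) = 71 − 1 = 70 = 2 · 5 · 7.
Divisors of 70: 1, 2, 5, 7, 10, 14, 35, 70.
Evaluate successive powers at the divisors of 70:
3^1 ≡ 3 (mod 71)
3^2 ≡ 9 (mod 71)
3^5 ≡ 30 (mod 71)
3^7 ≡ 57 (mod 71)
3^10 ≡ 48 (mod 71)
3^14 ≡ 54 (mod 71)
3^35 ≡ 1 (mod 71) ✓
So ord_71(3) = 35, hence |⟨3⟩| = 35.
Index = |(Z/71Z)^×| / |⟨3⟩| = 70 / 35 = 2.

2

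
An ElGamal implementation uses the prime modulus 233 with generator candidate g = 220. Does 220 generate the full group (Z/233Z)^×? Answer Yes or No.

φ(233) = 233 − 1 = 232 = 2^3 · 29.
220 is a primitive root mod 233 iff 220^(φ(233)/q) ≢ 1 for every prime q | φ(233), i.e. q ∈ {2, 29}.
220^116 ≡ 1 (mod 233)  [q = 2: ≡ 1 ✗]
220^8 ≡ 51 (mod 233)  [q = 29: ≢ 1 ✓]
Since 220^116 ≡ 1, the order of 220 divides 116 < 232, so 220 is not a primitive root.

No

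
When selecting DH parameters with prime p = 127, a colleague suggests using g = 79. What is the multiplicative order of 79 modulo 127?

By Lagrange's theorem, ord_127(79) divides φ(127) = 127 − 1 = 126 = 2 · 3^2 · 7.
Divisors of 126: 1, 2, 3, 6, 7, 9, 14, 18, 21, 42, 63, 126.
Compute 79^d (mod 127) for the divisors d until we hit 1:
79^1 ≡ 79
79^2 ≡ 18
79^3 ≡ 25
79^6 ≡ 117
79^7 ≡ 99
79^9 ≡ 4
79^14 ≡ 22
79^18 ≡ 16
79^21 ≡ 19
79^42 ≡ 107
79^63 ≡ 1
Hence ord(79) = 63.

63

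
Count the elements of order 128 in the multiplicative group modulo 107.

0

φ(107) = 107 − 1 = 106 = 2 · 53.
Since (Z/107Z)^× is cyclic of order 106, the number of elements of order d is φ(d) when d | 106 and 0 otherwise.
Since 128 ∤ 106, the count is 0.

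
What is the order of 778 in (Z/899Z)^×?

210

ord(778) | φ(899) = φ(29·31) = (29−1)·(31−1) = 28·30 = 840 = 2^3 · 3 · 5 · 7.
Divisors of 840: 1, 2, 3, 4, 5, 6, 7, 8, 10, 12, 14, 15, 20, 21, 24, 28, 30, 35, 40, 42, 56, 60, 70, 84, 105, 120, 140, 168, 210, 280, 420, 840.
Check 778^d mod 899 for each divisor in increasing order:
778^1 ≡ 778
778^2 ≡ 257
778^3 ≡ 368
778^4 ≡ 422
778^5 ≡ 181
778^6 ≡ 574
778^7 ≡ 668
778^8 ≡ 82
778^10 ≡ 397
778^12 ≡ 442
778^14 ≡ 320
778^15 ≡ 836
778^20 ≡ 284
778^21 ≡ 697
778^24 ≡ 281
778^28 ≡ 813
778^30 ≡ 373
778^35 ≡ 88
778^40 ≡ 645
778^42 ≡ 349
778^56 ≡ 204
778^60 ≡ 683
778^70 ≡ 552
778^84 ≡ 436
778^105 ≡ 30
778^120 ≡ 807
778^140 ≡ 842
778^168 ≡ 407
778^210 ≡ 1
Hence ord(778) = 210.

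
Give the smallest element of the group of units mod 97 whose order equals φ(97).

5

φ(97) = 97 − 1 = 96 = 2^5 · 3.
g is a primitive root iff g^(96/q) ≢ 1 (mod 97) for each prime q ∈ {2, 3}.
g = 2: 2^48 ≡ 1 — hits 1, so not a primitive root.
g = 3: 3^48 ≡ 1 — hits 1, so not a primitive root.
g = 4: 4^48 ≡ 1 — hits 1, so not a primitive root.
g = 5: 5^48 ≡ 96; 5^32 ≡ 35 — none is 1, so 5 is a primitive root.
Hence the least primitive root of 97 is 5.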